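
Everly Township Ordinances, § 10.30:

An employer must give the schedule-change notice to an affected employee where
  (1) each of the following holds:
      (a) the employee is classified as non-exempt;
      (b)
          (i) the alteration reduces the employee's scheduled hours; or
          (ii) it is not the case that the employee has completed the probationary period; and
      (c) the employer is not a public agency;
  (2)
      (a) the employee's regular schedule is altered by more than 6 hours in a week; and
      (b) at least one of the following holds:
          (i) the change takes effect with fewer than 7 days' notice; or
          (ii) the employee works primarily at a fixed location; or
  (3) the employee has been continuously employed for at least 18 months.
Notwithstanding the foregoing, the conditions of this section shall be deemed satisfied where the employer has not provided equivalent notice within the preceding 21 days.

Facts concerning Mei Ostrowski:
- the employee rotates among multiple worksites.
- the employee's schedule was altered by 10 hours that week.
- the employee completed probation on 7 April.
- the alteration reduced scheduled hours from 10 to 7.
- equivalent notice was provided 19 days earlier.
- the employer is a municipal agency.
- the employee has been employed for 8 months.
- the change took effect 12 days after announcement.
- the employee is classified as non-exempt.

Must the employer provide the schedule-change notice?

No — not required.

(a) non-exempt — met.
(i) hours reduced — satisfied.
(ii) not (past probation) — not met.
So (b) is satisfied (T OR F).
(c) not (public agency) — not satisfied.
(1) = T AND T AND F = false.
(a) schedule shift > 6h — met.
(i) < 7 days' notice — not met.
(ii) fixed location — not satisfied.
So (b) is not satisfied (F OR F).
(2): T AND F → false.
(3) tenure ≥ 18 mo. — not satisfied.
So Overall is not satisfied (F OR F OR F).
Exception (no recent notice) — not satisfied.
Result: main false OR exception false → false.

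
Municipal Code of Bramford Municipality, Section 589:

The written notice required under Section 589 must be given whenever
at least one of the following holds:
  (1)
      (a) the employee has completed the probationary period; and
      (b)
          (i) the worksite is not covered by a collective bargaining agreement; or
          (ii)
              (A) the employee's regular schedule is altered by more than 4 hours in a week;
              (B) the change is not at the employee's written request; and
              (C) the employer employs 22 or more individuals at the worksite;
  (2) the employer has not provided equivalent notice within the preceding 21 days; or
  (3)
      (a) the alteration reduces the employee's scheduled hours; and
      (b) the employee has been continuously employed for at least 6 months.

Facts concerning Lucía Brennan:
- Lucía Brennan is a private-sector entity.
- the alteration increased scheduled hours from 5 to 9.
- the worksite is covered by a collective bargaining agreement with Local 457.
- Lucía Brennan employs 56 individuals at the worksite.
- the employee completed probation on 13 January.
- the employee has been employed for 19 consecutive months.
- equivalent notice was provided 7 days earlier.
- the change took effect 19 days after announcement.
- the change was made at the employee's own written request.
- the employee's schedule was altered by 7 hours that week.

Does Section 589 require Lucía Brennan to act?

No — not required.

(a) past probation — met.
(i) no CBA — not satisfied.
(A) schedule shift > 4h — holds.
(B) not employee-requested — not met.
(C) ≥ 22 at site — satisfied.
(ii): T AND F AND T → false.
So (b) is not satisfied (F OR F).
(1) = T AND F = false.
(2) no recent notice — not met.
(a) hours reduced — not satisfied.
(b) tenure ≥ 6 mo. — satisfied.
(3): F AND T → false.
So Overall is not satisfied (F OR F OR F).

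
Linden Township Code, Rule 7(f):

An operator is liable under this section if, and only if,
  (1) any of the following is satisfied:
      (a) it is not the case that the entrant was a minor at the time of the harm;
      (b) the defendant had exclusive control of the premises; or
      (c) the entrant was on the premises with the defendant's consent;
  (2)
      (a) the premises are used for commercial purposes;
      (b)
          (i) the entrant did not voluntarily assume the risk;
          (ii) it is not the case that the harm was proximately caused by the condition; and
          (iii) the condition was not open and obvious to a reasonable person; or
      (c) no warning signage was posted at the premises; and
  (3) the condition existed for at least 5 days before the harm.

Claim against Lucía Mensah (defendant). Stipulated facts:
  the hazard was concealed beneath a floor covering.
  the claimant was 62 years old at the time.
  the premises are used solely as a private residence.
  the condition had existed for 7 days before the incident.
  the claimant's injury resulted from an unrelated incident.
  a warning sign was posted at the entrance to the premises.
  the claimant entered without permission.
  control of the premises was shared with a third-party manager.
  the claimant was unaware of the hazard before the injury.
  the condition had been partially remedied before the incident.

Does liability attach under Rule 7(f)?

(a) not (entrant a minor) — met.
(b) exclusive control — not met.
(c) consent to enter — not satisfied.
(1) = T OR F OR F = true.
(a) commercial use — not satisfied.
(i) no assumed risk — met.
(ii) not (proximate cause) — holds.
(iii) not open/obvious — met.
So (b) is satisfied (T AND T AND T).
(c) no signage posted — not satisfied.
So (2) is satisfied (F OR T OR F).
(3) condition ≥5 days old — holds.
Overall: T AND T AND T → true.

Yes — liable.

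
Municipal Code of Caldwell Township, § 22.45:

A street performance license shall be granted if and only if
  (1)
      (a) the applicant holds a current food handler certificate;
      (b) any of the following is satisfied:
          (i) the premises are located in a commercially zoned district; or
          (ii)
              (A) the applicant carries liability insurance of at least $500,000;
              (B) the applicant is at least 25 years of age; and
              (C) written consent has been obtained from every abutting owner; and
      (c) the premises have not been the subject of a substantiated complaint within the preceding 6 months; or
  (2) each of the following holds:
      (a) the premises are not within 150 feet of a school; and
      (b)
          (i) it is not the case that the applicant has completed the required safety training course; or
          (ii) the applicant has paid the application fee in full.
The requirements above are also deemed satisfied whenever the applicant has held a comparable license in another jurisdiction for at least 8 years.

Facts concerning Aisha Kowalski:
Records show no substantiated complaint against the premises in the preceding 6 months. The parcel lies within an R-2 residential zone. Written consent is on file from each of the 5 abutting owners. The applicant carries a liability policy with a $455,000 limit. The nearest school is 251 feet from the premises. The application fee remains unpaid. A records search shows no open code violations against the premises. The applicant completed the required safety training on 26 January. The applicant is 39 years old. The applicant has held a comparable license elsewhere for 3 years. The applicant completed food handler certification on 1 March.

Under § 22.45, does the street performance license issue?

(a) food handler cert. — satisfied.
(i) commercially zoned — not satisfied.
(A) insurance ≥ $500,000 — not satisfied.
(B) age ≥ 25 — met.
(C) all abutters consent — met.
(ii) = F AND T AND T = false.
(b) = F OR F = false.
(c) no complaint in 6 mo. — satisfied.
(1): T AND F AND T → false.
(a) ≥150 ft from school — met.
(i) not (safety training) — not met.
(ii) fee paid — not met.
(b): F OR F → false.
So (2) is not satisfied (T AND F).
Overall = F OR F = false.
Exception (prior license ≥ 8 yr) — not satisfied.
Result: main false OR exception false → false.

No — denied.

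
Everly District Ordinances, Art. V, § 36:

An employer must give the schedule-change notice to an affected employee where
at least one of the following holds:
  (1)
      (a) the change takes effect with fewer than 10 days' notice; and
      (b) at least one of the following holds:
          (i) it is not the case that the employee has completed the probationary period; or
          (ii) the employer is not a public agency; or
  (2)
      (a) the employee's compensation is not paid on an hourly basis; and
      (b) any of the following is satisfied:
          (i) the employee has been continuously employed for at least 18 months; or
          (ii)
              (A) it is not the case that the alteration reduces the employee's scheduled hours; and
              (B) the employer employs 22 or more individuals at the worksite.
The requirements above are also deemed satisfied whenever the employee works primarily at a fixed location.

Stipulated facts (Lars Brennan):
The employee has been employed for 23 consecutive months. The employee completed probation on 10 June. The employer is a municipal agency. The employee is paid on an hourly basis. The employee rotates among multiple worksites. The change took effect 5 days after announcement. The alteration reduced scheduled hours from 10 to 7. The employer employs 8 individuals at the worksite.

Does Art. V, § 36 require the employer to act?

No — not required.

(a) < 10 days' notice — satisfied.
(i) not (past probation) — fails.
(ii) not (public agency) — not satisfied.
(b) = F OR F = false.
(1) = T AND F = false.
(a) not (hourly-paid) — fails.
(i) tenure ≥ 18 mo. — satisfied.
(A) not (hours reduced) — not met.
(B) ≥ 22 at site — fails.
(ii): F AND F → false.
(b) = T OR F = true.
(2) = F AND T = false.
So Overall is not satisfied (F OR F).
Exception (fixed location) — not satisfied.
Result: main false OR exception false → false.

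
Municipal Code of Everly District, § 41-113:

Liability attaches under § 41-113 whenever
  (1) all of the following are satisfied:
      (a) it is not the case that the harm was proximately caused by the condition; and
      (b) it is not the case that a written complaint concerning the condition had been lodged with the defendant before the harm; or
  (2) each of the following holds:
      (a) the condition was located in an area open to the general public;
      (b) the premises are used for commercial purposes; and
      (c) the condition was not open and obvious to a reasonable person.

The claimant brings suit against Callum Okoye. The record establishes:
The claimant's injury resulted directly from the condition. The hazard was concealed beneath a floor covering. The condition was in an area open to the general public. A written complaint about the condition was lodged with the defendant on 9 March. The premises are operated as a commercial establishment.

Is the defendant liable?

(a) not (proximate cause) — not satisfied.
(b) not (complaint lodged) — fails.
(1): F AND F → false.
(a) public area — satisfied.
(b) commercial use — met.
(c) not open/obvious — holds.
(2): T AND T AND T → true.
Overall: F OR T → true.

Yes — liable.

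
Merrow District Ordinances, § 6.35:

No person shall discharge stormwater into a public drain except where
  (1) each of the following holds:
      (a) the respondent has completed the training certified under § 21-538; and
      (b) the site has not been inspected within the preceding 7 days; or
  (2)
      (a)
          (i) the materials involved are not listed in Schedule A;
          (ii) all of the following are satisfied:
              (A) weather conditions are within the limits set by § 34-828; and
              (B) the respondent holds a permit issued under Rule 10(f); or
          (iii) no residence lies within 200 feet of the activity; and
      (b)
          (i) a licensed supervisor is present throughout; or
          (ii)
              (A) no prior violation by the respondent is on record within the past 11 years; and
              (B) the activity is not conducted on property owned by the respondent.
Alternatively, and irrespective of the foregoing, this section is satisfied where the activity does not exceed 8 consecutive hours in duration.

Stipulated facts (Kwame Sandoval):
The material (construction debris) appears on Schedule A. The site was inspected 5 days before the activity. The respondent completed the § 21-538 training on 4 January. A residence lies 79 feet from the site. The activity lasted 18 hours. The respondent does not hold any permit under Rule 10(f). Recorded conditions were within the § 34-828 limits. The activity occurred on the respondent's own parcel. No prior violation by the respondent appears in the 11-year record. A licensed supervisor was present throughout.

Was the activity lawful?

No — unlawful.

(a) training certified — holds.
(b) not (site inspected) — not satisfied.
So (1) is not satisfied (T AND F).
(i) not (Schedule A material) — not satisfied.
(A) weather ok — met.
(B) holds permit — fails.
So (ii) is not satisfied (T AND F).
(iii) no residence in 200 ft — not met.
So (a) is not satisfied (F OR F OR F).
(i) supervisor present — holds.
(A) no prior violation — holds.
(B) not (own property) — not satisfied.
So (ii) is not satisfied (T AND F).
(b) = T OR F = true.
So (2) is not satisfied (F AND T).
So Overall is not satisfied (F OR F).
Exception (≤ 8 hrs duration) — not satisfied.
Result: main false OR exception false → false.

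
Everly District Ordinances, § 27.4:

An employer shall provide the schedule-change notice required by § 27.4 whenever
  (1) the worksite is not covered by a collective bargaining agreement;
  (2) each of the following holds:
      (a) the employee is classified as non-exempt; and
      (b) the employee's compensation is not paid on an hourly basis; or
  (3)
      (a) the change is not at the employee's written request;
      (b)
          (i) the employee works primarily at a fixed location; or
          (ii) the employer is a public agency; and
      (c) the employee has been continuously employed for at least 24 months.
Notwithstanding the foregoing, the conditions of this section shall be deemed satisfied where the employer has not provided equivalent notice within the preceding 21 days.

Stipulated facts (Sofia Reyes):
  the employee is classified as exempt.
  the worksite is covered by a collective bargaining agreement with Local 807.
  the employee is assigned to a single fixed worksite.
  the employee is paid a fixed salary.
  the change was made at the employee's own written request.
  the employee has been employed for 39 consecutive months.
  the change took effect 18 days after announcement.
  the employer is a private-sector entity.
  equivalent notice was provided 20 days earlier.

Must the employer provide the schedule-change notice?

No — not required.

(1) no CBA — not met.
(a) non-exempt — not met.
(b) not (hourly-paid) — met.
(2): F AND T → false.
(a) not employee-requested — not satisfied.
(i) fixed location — holds.
(ii) public agency — fails.
(b): T OR F → true.
(c) tenure ≥ 24 mo. — satisfied.
(3) = F AND T AND T = false.
So Overall is not satisfied (F OR F OR F).
Exception (no recent notice) — not satisfied.
Result: main false OR exception false → false.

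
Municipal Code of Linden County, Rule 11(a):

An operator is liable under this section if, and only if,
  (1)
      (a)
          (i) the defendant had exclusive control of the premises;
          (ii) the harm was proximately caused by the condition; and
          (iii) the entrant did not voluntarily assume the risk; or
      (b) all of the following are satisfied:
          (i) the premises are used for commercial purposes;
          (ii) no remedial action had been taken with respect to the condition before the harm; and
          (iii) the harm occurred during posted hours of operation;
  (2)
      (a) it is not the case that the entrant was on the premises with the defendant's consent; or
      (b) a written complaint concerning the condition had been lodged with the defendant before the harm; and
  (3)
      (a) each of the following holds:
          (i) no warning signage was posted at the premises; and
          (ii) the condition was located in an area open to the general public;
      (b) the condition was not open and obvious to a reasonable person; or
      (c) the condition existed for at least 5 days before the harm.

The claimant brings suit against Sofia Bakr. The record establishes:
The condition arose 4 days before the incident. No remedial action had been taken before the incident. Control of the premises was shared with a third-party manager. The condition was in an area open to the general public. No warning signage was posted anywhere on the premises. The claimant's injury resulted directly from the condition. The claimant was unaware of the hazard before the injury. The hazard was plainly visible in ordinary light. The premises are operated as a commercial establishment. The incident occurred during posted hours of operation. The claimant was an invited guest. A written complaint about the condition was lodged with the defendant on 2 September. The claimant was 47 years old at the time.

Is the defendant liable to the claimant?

(i) exclusive control — not met.
(ii) proximate cause — met.
(iii) no assumed risk — met.
(a): F AND T AND T → false.
(i) commercial use — holds.
(ii) no remedial action — satisfied.
(iii) during posted hours — met.
(b): T AND T AND T → true.
So (1) is satisfied (F OR T).
(a) not (consent to enter) — not met.
(b) complaint lodged — holds.
So (2) is satisfied (F OR T).
(i) no signage posted — satisfied.
(ii) public area — satisfied.
(a): T AND T → true.
(b) not open/obvious — fails.
(c) condition ≥5 days old — fails.
(3) = T OR F OR F = true.
So Overall is satisfied (T AND T AND T).

Yes — liable.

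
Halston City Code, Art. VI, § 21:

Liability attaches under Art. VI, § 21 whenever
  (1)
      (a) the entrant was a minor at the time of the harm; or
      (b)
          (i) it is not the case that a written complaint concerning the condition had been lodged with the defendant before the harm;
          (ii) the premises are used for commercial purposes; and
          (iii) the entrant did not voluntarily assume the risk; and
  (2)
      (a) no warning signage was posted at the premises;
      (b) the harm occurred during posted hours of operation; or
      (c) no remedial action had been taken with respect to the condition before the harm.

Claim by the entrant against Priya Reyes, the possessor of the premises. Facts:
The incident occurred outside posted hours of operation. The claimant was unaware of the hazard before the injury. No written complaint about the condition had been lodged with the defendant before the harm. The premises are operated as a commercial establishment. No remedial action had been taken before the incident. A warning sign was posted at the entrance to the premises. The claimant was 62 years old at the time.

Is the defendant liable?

Yes — liable.

(a) entrant a minor — fails.
(i) not (complaint lodged) — satisfied.
(ii) commercial use — met.
(iii) no assumed risk — met.
So (b) is satisfied (T AND T AND T).
(1): F OR T → true.
(a) no signage posted — not met.
(b) during posted hours — not satisfied.
(c) no remedial action — satisfied.
(2) = F OR F OR T = true.
Overall: T AND T → true.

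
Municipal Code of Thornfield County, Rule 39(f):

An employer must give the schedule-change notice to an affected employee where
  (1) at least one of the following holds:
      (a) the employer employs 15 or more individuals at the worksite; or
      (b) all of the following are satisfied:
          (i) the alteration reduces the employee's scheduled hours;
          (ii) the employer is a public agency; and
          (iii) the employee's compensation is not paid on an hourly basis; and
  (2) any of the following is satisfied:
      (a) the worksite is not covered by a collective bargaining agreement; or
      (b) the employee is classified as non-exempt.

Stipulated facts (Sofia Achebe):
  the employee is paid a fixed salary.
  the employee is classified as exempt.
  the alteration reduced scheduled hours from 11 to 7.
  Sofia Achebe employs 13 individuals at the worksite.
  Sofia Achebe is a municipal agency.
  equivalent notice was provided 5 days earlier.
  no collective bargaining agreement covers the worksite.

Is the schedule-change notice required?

Yes — required.

(a) ≥ 15 at site — not met.
(i) hours reduced — satisfied.
(ii) public agency — met.
(iii) not (hourly-paid) — satisfied.
So (b) is satisfied (T AND T AND T).
So (1) is satisfied (F OR T).
(a) no CBA — satisfied.
(b) non-exempt — not met.
(2): T OR F → true.
So Overall is satisfied (T AND T).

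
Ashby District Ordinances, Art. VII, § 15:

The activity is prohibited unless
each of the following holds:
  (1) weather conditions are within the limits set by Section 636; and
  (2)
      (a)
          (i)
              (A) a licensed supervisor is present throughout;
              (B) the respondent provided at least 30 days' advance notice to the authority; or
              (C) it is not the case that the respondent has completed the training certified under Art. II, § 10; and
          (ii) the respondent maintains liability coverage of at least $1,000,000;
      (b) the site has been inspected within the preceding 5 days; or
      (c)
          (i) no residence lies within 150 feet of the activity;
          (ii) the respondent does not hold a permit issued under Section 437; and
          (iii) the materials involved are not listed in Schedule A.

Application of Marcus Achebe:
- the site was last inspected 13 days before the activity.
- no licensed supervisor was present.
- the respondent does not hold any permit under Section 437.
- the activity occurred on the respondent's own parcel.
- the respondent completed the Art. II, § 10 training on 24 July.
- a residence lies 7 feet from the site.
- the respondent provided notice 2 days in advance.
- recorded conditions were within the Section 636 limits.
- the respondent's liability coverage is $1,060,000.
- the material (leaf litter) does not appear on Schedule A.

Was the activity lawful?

No — unlawful.

(1) weather ok — satisfied.
(A) supervisor present — fails.
(B) ≥30 days' notice — not met.
(C) not (training certified) — not met.
(i): F OR F OR F → false.
(ii) coverage ≥ $1,000,000 — holds.
(a): F AND T → false.
(b) site inspected — not satisfied.
(i) no residence in 150 ft — not met.
(ii) not (holds permit) — satisfied.
(iii) not (Schedule A material) — holds.
So (c) is not satisfied (F AND T AND T).
(2): F OR F OR F → false.
So Overall is not satisfied (T AND F).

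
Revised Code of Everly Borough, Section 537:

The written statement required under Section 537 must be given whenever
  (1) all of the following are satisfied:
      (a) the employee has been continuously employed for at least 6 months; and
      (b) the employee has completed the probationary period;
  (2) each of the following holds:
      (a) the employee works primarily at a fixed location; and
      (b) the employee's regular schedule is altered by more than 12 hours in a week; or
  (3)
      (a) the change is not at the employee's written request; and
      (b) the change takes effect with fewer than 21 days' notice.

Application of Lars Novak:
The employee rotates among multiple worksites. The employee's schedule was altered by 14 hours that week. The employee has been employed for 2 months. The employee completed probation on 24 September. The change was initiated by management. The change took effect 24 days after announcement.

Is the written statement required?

(a) tenure ≥ 6 mo. — not met.
(b) past probation — satisfied.
So (1) is not satisfied (F AND T).
(a) fixed location — fails.
(b) schedule shift > 12h — satisfied.
So (2) is not satisfied (F AND T).
(a) not employee-requested — satisfied.
(b) < 21 days' notice — not satisfied.
(3): T AND F → false.
So Overall is not satisfied (F OR F OR F).

No — not required.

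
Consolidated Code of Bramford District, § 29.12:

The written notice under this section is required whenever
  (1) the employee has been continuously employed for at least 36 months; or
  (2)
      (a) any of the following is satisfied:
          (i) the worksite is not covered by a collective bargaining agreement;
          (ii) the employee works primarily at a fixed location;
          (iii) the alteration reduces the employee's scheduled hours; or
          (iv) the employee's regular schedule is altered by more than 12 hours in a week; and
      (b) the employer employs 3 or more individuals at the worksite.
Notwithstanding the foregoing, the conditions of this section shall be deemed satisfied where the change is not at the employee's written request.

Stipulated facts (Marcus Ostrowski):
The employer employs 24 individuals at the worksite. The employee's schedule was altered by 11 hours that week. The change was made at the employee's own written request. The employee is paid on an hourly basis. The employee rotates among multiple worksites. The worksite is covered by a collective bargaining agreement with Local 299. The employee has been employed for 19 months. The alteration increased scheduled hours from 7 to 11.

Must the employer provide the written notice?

(1) tenure ≥ 36 mo. — not met.
(i) no CBA — not met.
(ii) fixed location — not met.
(iii) hours reduced — not satisfied.
(iv) schedule shift > 12h — fails.
(a): F OR F OR F OR F → false.
(b) ≥ 3 at site — met.
(2): F AND T → false.
Overall: F OR F → false.
Exception (not employee-requested) — not satisfied.
Result: main false OR exception false → false.

No — not required.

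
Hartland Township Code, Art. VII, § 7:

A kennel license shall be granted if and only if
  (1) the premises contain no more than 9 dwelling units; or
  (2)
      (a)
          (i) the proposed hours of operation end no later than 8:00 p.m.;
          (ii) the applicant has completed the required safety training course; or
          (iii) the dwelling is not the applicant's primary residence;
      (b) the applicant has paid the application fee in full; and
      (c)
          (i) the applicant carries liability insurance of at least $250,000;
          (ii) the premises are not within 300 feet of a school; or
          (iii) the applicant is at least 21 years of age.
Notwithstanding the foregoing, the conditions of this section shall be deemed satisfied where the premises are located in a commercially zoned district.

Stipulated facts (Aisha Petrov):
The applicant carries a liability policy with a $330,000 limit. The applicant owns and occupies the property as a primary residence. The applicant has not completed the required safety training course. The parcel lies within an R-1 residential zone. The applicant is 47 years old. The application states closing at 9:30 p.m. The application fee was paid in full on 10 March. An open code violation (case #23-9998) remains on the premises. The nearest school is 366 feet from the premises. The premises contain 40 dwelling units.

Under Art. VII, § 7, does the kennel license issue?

No — denied.

(1) ≤ 9 units — not satisfied.
(i) closes by 8 p.m. — not satisfied.
(ii) safety training — not satisfied.
(iii) not (primary residence) — not met.
So (a) is not satisfied (F OR F OR F).
(b) fee paid — met.
(i) insurance ≥ $250,000 — met.
(ii) ≥300 ft from school — holds.
(iii) age ≥ 21 — holds.
(c): T OR T OR T → true.
(2) = F AND T AND T = false.
Overall = F OR F = false.
Exception (commercially zoned) — not satisfied.
Result: main false OR exception false → false.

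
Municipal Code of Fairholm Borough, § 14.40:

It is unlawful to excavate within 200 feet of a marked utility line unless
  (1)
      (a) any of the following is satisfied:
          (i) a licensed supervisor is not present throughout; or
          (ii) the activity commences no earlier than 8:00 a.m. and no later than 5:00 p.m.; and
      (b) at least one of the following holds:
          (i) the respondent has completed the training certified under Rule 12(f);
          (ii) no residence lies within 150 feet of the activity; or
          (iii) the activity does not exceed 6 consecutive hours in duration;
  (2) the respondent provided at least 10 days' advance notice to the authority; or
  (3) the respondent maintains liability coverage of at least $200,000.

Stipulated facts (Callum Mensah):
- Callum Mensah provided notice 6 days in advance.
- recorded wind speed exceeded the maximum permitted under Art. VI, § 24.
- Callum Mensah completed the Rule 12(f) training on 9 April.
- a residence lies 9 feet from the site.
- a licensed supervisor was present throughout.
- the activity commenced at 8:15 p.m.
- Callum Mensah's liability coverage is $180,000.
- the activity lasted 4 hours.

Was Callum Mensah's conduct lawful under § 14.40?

No — unlawful.

(i) not (supervisor present) — not satisfied.
(ii) start within hours — not met.
(a): F OR F → false.
(i) training certified — satisfied.
(ii) no residence in 150 ft — not satisfied.
(iii) ≤ 6 hrs duration — holds.
(b) = T OR F OR T = true.
(1): F AND T → false.
(2) ≥10 days' notice — fails.
(3) coverage ≥ $200,000 — not satisfied.
Overall = F OR F OR F = false.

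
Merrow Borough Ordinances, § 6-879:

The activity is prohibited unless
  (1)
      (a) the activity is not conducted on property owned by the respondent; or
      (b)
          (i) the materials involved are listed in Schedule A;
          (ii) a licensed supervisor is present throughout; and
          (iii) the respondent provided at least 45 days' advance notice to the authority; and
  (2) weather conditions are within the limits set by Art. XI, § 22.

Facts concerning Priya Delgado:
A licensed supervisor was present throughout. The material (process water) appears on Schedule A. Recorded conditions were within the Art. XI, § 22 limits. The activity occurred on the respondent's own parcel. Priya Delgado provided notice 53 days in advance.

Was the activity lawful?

(a) not (own property) — not met.
(i) Schedule A material — holds.
(ii) supervisor present — met.
(iii) ≥45 days' notice — satisfied.
(b) = T AND T AND T = true.
(1) = F OR T = true.
(2) weather ok — holds.
Overall = T AND T = true.

Yes — lawful.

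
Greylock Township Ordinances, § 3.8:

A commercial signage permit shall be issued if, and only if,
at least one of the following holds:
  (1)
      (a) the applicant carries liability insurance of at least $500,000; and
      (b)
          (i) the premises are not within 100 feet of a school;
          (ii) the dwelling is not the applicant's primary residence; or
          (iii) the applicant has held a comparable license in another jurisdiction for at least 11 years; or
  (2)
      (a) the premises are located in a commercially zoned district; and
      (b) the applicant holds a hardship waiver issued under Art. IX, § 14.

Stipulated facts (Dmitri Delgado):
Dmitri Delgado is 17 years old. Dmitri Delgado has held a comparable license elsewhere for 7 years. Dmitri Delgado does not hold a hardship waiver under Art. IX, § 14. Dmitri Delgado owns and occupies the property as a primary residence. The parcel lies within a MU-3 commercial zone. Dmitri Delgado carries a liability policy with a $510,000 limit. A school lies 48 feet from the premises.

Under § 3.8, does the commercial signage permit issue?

(a) insurance ≥ $500,000 — holds.
(i) ≥100 ft from school — fails.
(ii) not (primary residence) — fails.
(iii) prior license ≥ 11 yr — fails.
(b) = F OR F OR F = false.
(1) = T AND F = false.
(a) commercially zoned — holds.
(b) hardship waiver — fails.
(2): T AND F → false.
Overall = F OR F = false.

No — denied.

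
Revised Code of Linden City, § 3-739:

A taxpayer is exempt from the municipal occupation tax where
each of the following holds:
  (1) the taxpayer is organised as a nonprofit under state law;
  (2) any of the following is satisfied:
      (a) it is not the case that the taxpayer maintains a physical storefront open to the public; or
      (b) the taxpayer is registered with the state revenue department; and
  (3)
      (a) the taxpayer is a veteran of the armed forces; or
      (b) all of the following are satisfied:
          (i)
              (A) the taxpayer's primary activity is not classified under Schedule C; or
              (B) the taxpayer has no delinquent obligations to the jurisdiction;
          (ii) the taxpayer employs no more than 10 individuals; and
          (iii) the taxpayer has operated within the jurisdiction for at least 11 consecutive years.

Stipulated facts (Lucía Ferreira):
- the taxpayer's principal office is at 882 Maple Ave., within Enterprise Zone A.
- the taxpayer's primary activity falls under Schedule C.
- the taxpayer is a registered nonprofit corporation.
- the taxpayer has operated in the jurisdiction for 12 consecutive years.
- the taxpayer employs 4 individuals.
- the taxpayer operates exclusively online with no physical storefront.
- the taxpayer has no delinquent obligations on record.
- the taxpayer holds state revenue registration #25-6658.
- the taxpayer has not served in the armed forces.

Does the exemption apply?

(1) nonprofit — holds.
(a) not (has storefront) — holds.
(b) state-registered — met.
(2): T OR T → true.
(a) veteran — not met.
(A) not (Schedule C activity) — not satisfied.
(B) no delinquency — holds.
(i): F OR T → true.
(ii) ≤ 10 employees — met.
(iii) ≥ 11 yrs in jurisdiction — satisfied.
So (b) is satisfied (T AND T AND T).
So (3) is satisfied (F OR T).
So Overall is satisfied (T AND T AND T).

Yes — exempt.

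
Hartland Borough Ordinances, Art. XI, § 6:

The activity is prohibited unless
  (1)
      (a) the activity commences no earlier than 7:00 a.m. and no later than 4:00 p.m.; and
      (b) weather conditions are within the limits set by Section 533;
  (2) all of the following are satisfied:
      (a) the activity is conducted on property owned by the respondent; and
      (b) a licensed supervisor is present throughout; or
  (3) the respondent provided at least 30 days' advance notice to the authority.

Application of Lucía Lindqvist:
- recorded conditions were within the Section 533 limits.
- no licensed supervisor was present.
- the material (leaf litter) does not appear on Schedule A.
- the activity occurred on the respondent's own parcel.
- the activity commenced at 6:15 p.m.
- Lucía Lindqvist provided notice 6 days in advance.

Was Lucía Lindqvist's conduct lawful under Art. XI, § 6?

No — unlawful.

(a) start within hours — not met.
(b) weather ok — holds.
(1): F AND T → false.
(a) own property — satisfied.
(b) supervisor present — fails.
(2): T AND F → false.
(3) ≥30 days' notice — not satisfied.
Overall: F OR F OR F → false.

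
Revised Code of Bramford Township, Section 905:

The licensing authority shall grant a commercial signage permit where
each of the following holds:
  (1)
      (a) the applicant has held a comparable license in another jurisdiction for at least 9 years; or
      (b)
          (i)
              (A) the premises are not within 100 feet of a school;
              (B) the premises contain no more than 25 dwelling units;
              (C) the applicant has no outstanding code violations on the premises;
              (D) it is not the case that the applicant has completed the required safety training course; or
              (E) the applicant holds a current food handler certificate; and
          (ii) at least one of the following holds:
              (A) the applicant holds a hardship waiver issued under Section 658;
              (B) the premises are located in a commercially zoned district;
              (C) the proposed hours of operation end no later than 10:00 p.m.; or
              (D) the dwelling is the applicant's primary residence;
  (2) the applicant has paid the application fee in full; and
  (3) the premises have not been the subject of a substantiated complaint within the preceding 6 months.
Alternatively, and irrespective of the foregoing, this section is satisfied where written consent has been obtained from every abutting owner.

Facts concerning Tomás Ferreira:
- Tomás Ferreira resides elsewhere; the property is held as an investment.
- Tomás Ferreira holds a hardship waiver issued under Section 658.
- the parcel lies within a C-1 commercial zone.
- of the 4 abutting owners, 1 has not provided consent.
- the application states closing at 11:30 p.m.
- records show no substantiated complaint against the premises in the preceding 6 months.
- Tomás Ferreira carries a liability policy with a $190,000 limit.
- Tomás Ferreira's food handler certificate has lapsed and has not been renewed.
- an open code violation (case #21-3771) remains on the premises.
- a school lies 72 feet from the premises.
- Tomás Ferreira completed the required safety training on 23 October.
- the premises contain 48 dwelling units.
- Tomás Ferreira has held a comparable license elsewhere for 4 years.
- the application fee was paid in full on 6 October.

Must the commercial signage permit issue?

(a) prior license ≥ 9 yr — not met.
(A) ≥100 ft from school — not met.
(B) ≤ 25 units — not met.
(C) no code violations — fails.
(D) not (safety training) — not met.
(E) food handler cert. — not satisfied.
So (i) is not satisfied (F OR F OR F OR F OR F).
(A) hardship waiver — satisfied.
(B) commercially zoned — satisfied.
(C) closes by 10 p.m. — not met.
(D) primary residence — not satisfied.
(ii) = T OR T OR F OR F = true.
(b) = F AND T = false.
(1) = F OR F = false.
(2) fee paid — holds.
(3) no complaint in 6 mo. — met.
Overall: F AND T AND T → false.
Exception (all abutters consent) — not satisfied.
Result: main false OR exception false → false.

No — denied.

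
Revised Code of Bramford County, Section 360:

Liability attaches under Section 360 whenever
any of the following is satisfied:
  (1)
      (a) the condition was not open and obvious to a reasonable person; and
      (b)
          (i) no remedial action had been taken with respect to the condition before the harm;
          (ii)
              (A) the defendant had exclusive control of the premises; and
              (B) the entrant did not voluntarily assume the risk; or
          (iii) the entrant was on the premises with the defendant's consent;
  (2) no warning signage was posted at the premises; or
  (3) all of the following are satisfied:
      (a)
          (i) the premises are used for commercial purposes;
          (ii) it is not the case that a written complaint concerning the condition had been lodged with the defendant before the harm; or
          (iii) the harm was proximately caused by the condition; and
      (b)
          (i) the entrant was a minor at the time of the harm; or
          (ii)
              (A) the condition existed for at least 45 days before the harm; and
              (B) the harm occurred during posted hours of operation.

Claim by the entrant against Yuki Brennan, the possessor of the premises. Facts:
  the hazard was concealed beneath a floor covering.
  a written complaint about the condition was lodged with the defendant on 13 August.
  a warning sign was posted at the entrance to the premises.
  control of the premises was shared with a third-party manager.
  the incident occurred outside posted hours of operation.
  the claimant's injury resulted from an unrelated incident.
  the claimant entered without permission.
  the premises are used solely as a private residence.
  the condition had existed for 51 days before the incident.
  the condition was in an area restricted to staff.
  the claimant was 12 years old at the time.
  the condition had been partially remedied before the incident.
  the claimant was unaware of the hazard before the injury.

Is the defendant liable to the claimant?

No — not liable.

(a) not open/obvious — met.
(i) no remedial action — fails.
(A) exclusive control — not met.
(B) no assumed risk — met.
(ii) = F AND T = false.
(iii) consent to enter — fails.
So (b) is not satisfied (F OR F OR F).
(1): T AND F → false.
(2) no signage posted — not met.
(i) commercial use — not satisfied.
(ii) not (complaint lodged) — fails.
(iii) proximate cause — not met.
(a) = F OR F OR F = false.
(i) entrant a minor — met.
(A) condition ≥45 days old — satisfied.
(B) during posted hours — not satisfied.
(ii) = T AND F = false.
(b): T OR F → true.
So (3) is not satisfied (F AND T).
So Overall is not satisfied (F OR F OR F).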